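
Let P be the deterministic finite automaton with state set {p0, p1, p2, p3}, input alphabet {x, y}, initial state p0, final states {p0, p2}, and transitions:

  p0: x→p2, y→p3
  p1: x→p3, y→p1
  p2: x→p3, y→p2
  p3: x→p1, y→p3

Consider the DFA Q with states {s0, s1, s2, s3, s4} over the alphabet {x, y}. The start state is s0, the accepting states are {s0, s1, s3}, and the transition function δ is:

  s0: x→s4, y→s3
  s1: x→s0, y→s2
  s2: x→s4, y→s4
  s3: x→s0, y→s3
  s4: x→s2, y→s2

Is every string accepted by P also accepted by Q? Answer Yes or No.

The string x is in L(P) but not in L(Q).
So L(P) ⊄ L(Q).

No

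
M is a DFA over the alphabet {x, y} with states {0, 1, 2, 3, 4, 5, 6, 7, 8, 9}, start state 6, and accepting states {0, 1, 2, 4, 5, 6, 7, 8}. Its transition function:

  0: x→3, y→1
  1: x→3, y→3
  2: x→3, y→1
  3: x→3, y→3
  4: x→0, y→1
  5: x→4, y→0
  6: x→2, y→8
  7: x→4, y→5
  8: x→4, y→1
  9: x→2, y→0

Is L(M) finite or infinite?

finite

The useful states (reachable from 6 and able to reach an accepting state) are {0, 1, 2, 4, 6, 8}.
Restricted to these states the transition graph has no cycle, so every accepting path has bounded length and L is finite.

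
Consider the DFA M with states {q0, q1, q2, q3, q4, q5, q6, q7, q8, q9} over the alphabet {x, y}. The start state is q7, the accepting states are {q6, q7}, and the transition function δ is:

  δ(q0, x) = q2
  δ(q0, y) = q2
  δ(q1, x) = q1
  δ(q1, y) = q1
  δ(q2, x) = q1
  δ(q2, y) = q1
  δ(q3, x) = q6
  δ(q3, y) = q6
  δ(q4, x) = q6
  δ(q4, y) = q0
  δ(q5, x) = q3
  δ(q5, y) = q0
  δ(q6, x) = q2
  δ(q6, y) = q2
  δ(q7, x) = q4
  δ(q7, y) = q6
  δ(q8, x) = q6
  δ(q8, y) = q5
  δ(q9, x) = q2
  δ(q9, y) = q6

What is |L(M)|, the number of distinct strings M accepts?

3

The useful subgraph on states {q4, q6, q7} is acyclic, so L(M) is finite; the longest accepting path visits 3 useful states, giving maximum string length 2.
Counting accepting paths from q7 by length: 1 of length 0, 1 of length 1, 1 of length 2. Total 3.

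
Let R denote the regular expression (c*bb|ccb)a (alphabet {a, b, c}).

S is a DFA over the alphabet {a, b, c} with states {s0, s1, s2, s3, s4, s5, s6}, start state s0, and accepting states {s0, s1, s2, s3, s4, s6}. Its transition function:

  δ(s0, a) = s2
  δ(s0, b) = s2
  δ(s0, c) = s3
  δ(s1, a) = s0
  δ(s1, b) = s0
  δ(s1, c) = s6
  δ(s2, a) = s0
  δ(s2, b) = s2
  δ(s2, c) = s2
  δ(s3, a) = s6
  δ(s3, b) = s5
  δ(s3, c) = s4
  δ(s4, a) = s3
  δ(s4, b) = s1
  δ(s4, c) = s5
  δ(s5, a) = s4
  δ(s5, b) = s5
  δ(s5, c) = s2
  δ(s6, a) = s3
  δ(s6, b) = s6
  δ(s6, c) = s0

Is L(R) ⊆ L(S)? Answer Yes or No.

Yes

Converting the expression R to a DFA (subset construction, then merging equivalent states) gives the minimal DFA with states {r0, r1, r2, r3, r4, r5, r6, r7, r8}, start state r0, accepting states {r6} and transitions r0: a→r1, b→r2, c→r3; r1: a→r1, b→r1, c→r1; r2: a→r1, b→r4, c→r1; r3: a→r1, b→r2, c→r5; r4: a→r6, b→r1, c→r1; r5: a→r1, b→r7, c→r8; r6: a→r1, b→r1, c→r1; r7: a→r6, b→r4, c→r1; r8: a→r1, b→r2, c→r8.
Exploring the product automaton R × S from the start pair (r0, s0), following both machines on each input symbol, reaches 21 state pairs: (r0, s0), (r1, s2), (r2, s2), (r3, s3), (r1, s0), (r4, s2), (r1, s6), (r2, s5), (r5, s4), (r1, s3), (r6, s0), (r1, s4), (r4, s5), (r7, s1), (r8, s5), (r1, s5), (r1, s1), (r6, s4), (r4, s0), (r8, s2), (r6, s2).
R accepts in {r6} and S accepts in {s0, s1, s2, s3, s4, s6}. The reachable pairs whose R-component is accepting are (r6, s0), (r6, s4), (r6, s2); in each of them the S-component is accepting too, so the product for L(R) \ L(S) (R-component accepting, S-component rejecting) has no reachable accepting pair and the difference is empty.
Hence every string in L(R) is also in L(S).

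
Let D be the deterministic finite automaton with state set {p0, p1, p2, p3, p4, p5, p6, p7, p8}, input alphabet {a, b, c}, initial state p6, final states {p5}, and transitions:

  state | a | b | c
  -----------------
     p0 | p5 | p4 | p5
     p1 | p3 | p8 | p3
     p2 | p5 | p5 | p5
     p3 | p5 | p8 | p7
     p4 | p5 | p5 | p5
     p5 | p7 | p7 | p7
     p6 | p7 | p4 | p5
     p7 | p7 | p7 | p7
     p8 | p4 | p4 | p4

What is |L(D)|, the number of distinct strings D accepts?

4

The useful subgraph on states {p4, p5, p6} is acyclic, so L(D) is finite; the longest accepting path visits 3 useful states, giving maximum string length 2.
Counting accepting paths from p6 by length: 1 of length 1, 3 of length 2. Total 4.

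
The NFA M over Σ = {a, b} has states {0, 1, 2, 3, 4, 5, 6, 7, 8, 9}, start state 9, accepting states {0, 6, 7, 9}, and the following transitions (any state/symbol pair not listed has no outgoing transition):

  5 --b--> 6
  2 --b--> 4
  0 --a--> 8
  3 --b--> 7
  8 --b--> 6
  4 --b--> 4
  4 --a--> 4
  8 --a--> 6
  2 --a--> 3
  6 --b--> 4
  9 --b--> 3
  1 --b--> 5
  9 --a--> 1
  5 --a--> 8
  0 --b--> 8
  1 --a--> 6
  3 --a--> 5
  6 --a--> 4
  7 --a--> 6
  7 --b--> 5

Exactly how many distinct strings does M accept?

13

The useful subgraph on states {1, 3, 5, 6, 7, 8, 9} is acyclic, so L(M) is finite; the longest accepting path visits 6 useful states, giving maximum string length 5.
Counting accepting paths from 9 by length: 1 of length 0, 2 of length 2, 3 of length 3, 5 of length 4, 2 of length 5. Total 13.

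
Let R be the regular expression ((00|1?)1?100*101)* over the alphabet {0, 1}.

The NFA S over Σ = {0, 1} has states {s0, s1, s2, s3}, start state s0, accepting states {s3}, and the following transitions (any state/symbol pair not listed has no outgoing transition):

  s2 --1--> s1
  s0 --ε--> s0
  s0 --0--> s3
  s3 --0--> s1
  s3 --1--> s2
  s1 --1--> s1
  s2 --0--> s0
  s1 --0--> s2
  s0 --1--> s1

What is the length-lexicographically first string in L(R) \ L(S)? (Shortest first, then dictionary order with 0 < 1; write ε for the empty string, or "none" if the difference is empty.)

ε

The empty string ε is accepted by R but not by S.
Since ε is the unique shortest string, it is the required witness.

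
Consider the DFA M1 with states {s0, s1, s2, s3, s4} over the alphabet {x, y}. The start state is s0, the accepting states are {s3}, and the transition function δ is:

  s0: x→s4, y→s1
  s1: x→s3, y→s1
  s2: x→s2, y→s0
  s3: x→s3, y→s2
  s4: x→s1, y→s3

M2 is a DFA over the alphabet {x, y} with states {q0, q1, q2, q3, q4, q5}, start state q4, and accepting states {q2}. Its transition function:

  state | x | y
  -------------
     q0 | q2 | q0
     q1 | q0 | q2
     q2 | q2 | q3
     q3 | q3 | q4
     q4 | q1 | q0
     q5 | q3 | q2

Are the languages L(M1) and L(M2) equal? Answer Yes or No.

Exploring the product automaton M1 × M2 from the start pair (s0, q4), following both machines on each input symbol, reaches 5 state pairs: (s0, q4), (s4, q1), (s1, q0), (s3, q2), (s2, q3).
M1 accepts in {s3} and M2 accepts in {q2}. In every reachable pair the two components are either both accepting — (s3, q2) — or both non-accepting, so no string is accepted by exactly one of the machines: L(M1) \ L(M2) and L(M2) \ L(M1) are both empty.
Hence every string is accepted by M1 iff it is accepted by M2, and the two languages coincide.

Yes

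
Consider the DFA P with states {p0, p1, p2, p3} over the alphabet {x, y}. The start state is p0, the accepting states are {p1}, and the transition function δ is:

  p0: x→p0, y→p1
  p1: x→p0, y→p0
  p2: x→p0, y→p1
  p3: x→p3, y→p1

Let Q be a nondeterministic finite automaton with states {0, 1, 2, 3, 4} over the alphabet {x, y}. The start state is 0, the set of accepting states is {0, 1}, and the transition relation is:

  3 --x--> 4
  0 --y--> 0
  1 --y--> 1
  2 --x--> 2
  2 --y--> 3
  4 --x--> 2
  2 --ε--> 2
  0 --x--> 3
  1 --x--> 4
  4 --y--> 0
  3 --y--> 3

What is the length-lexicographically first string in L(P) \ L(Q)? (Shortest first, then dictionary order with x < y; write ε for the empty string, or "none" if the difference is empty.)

The string xy is accepted by P but not by Q.
No shorter string lies in the difference, and xy is the lexicographically first length-2 string in L(P) \ L(Q).

xy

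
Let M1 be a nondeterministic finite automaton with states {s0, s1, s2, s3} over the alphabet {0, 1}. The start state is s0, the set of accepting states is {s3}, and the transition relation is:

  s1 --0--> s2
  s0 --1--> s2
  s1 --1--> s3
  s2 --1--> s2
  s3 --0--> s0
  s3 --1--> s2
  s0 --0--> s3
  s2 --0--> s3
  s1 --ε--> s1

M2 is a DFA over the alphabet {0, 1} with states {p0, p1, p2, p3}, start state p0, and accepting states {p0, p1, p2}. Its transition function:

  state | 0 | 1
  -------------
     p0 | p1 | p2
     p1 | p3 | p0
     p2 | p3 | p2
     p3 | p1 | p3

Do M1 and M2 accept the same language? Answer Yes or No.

The string 10 is accepted by M1 but rejected by M2.
So L(M1) ≠ L(M2).

No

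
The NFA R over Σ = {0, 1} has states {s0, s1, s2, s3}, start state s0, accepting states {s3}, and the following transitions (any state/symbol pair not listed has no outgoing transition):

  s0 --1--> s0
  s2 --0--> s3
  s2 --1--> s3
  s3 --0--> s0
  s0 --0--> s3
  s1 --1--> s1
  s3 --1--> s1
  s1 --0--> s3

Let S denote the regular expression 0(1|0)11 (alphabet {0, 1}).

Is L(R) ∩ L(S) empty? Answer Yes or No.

Converting the expression S to a DFA (subset construction, then merging equivalent states) gives the minimal DFA with states {r0, r1, r2, r3, r4, r5}, start state r0, accepting states {r5} and transitions r0: 0→r1, 1→r2; r1: 0→r3, 1→r3; r2: 0→r2, 1→r2; r3: 0→r2, 1→r4; r4: 0→r2, 1→r5; r5: 0→r2, 1→r2.
Exploring the product automaton R × S from the start pair (s0, r0), following both machines on each input symbol, reaches 11 state pairs: (s0, r0), (s3, r1), (s0, r2), (s0, r3), (s1, r3), (s3, r2), (s0, r4), (s1, r4), (s1, r2), (s0, r5), (s1, r5).
R accepts in {s3} and S accepts in {r5}; no reachable pair has both components accepting, so no string drives both machines to acceptance simultaneously and L(R) ∩ L(S) = ∅.
So no string is accepted by both, and the intersection is empty.

Yes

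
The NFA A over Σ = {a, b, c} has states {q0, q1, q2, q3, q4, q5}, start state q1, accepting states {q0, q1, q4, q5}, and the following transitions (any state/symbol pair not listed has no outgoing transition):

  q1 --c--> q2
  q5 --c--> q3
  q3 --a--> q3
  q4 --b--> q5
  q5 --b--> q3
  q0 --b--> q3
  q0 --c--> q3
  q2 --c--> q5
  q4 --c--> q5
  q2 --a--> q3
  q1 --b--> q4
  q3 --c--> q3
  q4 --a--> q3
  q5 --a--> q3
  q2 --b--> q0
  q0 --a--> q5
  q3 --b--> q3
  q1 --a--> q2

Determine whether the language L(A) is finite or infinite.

finite

The useful states (reachable from q1 and able to reach an accepting state) are {q0, q1, q2, q4, q5}.
Restricted to these states the transition graph has no cycle, so every accepting path has bounded length and L is finite.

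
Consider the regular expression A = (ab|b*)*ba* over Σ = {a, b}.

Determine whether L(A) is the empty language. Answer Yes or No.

No

The string b matches the expression, so it belongs to L(A).
Since L(A) contains at least one string, it is not empty.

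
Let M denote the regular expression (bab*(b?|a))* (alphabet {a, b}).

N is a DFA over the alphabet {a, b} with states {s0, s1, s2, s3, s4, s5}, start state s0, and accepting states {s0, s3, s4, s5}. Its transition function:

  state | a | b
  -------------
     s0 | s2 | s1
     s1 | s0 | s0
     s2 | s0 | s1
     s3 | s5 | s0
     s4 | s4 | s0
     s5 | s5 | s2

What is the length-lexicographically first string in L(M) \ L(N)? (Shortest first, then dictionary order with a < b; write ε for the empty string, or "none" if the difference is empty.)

The string baa is accepted by M but not by N.
No shorter string lies in the difference, and baa is the lexicographically first length-3 string in L(M) \ L(N).

baa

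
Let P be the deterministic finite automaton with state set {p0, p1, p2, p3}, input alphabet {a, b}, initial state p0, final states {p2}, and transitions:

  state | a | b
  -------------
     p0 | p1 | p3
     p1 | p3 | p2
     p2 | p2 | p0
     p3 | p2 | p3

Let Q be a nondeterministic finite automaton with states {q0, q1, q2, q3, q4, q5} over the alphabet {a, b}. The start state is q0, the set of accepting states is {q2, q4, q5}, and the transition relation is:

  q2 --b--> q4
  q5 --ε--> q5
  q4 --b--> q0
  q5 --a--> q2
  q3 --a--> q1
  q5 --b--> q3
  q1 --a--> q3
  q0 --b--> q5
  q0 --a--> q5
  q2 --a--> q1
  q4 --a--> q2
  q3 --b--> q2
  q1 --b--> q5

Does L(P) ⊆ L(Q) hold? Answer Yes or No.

No

The string ab is in L(P) but not in L(Q).
So L(P) ⊄ L(Q).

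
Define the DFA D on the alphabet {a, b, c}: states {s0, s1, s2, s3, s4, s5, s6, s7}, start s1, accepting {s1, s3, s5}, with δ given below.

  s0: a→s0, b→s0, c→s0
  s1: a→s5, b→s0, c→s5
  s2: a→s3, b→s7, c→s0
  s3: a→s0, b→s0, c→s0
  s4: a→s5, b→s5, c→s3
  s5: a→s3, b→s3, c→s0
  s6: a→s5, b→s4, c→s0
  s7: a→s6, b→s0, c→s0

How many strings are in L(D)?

The useful subgraph on states {s1, s3, s5} is acyclic, so L(D) is finite; the longest accepting path visits 3 useful states, giving maximum string length 2.
Counting accepting paths from s1 by length: 1 of length 0, 2 of length 1, 4 of length 2. Total 7.

7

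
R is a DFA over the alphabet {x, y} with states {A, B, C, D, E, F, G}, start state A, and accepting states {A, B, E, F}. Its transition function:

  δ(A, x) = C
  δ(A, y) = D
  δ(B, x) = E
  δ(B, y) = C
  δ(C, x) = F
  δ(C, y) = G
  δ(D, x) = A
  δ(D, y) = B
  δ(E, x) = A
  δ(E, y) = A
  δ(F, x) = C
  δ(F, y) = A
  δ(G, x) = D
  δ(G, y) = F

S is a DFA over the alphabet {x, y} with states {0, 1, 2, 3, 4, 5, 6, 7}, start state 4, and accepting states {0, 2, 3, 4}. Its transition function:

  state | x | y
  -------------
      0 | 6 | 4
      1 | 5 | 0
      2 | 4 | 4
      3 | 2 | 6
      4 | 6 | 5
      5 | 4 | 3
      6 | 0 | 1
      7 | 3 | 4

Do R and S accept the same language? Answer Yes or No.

Exploring the product automaton R × S from the start pair (A, 4), following both machines on each input symbol, reaches 7 state pairs: (A, 4), (C, 6), (D, 5), (F, 0), (G, 1), (B, 3), (E, 2).
R accepts in {A, B, E, F} and S accepts in {0, 2, 3, 4}. In every reachable pair the two components are either both accepting — (A, 4), (F, 0), (B, 3), (E, 2) — or both non-accepting, so no string is accepted by exactly one of the machines: L(R) \ L(S) and L(S) \ L(R) are both empty.
Hence every string is accepted by R iff it is accepted by S, and the two languages coincide.

Yes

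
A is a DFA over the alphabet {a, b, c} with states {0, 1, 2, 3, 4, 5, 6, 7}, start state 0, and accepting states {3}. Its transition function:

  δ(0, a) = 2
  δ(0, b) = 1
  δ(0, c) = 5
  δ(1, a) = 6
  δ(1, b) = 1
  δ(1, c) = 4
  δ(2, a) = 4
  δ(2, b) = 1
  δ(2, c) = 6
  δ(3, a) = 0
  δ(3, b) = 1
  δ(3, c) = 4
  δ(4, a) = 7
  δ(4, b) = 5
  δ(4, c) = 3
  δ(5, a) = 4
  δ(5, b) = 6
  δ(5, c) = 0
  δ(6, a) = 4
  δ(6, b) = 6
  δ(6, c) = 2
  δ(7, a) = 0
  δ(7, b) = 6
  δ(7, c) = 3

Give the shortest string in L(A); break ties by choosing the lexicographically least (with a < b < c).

aac

A breadth-first search from 0 reaches an accepting state first via the path 0 → 2 → 4 → 3 on input aac.
No string of length < 3 is accepted (BFS exhausts all shorter strings without reaching an accepting state), and aac is the lexicographically least accepting string of length 3.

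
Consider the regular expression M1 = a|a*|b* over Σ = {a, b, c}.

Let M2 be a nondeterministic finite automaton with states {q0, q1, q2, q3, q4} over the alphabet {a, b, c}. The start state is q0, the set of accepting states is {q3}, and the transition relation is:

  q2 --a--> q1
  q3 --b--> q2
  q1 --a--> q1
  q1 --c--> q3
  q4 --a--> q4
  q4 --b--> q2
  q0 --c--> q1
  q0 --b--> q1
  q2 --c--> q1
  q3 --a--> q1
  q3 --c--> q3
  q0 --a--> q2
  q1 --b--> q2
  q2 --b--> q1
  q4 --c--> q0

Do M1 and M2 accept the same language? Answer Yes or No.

No

The empty string ε is accepted by M1 but rejected by M2.
So L(M1) ≠ L(M2).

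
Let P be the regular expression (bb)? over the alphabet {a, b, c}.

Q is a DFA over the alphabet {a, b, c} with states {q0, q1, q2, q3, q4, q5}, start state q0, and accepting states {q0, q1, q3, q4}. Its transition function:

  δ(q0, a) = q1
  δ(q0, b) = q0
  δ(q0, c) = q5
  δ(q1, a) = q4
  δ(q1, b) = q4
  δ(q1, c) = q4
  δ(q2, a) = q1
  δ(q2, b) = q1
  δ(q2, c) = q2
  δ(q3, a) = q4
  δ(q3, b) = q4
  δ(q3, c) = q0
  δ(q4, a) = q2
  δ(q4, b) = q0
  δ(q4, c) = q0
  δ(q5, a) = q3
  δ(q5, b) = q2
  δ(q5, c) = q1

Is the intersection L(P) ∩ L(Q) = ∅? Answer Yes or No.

No

The empty string ε is accepted by both P and Q.
Hence L(P) ∩ L(Q) ≠ ∅.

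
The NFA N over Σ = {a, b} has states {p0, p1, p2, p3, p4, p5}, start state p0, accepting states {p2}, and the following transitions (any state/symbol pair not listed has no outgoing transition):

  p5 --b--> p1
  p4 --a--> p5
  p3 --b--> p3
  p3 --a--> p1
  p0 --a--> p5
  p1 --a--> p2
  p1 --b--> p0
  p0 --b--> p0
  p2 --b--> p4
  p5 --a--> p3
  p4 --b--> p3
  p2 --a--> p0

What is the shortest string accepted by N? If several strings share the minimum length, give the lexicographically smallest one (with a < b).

aba

A breadth-first search from p0 reaches an accepting state first via the path p0 → p5 → p1 → p2 on input aba.
No string of length < 3 is accepted (BFS exhausts all shorter strings without reaching an accepting state), and aba is the lexicographically least accepting string of length 3.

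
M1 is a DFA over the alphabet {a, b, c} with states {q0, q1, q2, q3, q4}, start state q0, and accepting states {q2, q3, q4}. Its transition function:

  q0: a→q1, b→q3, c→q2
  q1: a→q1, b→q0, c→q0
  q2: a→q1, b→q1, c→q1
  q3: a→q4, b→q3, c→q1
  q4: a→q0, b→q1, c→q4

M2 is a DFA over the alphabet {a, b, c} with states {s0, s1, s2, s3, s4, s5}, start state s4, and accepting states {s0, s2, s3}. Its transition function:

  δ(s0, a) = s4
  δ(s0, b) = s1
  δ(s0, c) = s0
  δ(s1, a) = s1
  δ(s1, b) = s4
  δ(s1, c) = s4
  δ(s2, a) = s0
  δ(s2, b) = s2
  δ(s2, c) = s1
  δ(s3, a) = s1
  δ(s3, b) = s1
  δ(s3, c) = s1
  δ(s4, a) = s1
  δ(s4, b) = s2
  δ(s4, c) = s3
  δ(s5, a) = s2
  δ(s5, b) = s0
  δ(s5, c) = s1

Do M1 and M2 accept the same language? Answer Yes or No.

Exploring the product automaton M1 × M2 from the start pair (q0, s4), following both machines on each input symbol, reaches 5 state pairs: (q0, s4), (q1, s1), (q3, s2), (q2, s3), (q4, s0).
M1 accepts in {q2, q3, q4} and M2 accepts in {s0, s2, s3}. In every reachable pair the two components are either both accepting — (q3, s2), (q2, s3), (q4, s0) — or both non-accepting, so no string is accepted by exactly one of the machines: L(M1) \ L(M2) and L(M2) \ L(M1) are both empty.
Hence every string is accepted by M1 iff it is accepted by M2, and the two languages coincide.

Yes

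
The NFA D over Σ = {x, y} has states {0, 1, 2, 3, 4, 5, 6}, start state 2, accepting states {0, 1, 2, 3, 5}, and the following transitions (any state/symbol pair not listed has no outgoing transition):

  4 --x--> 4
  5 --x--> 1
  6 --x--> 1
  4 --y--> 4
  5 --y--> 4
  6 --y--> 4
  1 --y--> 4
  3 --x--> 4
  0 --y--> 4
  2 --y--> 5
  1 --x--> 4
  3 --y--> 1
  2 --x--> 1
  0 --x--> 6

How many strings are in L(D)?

4

The useful subgraph on states {1, 2, 5} is acyclic, so L(D) is finite; the longest accepting path visits 3 useful states, giving maximum string length 2.
Counting accepting paths from 2 by length: 1 of length 0, 2 of length 1, 1 of length 2. Total 4.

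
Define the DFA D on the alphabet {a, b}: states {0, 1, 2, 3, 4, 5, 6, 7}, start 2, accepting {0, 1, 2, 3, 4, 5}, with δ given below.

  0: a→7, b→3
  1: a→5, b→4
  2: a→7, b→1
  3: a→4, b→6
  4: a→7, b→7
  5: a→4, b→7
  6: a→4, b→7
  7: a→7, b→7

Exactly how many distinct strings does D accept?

The useful subgraph on states {1, 2, 4, 5} is acyclic, so L(D) is finite; the longest accepting path visits 4 useful states, giving maximum string length 3.
Counting accepting paths from 2 by length: 1 of length 0, 1 of length 1, 2 of length 2, 1 of length 3. Total 5.

5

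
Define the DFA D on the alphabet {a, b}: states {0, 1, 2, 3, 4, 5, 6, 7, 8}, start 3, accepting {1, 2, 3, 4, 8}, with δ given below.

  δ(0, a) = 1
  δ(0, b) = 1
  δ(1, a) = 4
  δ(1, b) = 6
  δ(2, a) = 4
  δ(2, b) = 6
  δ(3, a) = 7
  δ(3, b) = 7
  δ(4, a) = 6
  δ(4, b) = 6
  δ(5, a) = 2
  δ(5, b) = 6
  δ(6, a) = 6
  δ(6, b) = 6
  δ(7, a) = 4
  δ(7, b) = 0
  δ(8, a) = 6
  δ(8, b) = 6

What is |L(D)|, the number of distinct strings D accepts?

The useful subgraph on states {0, 1, 3, 4, 7} is acyclic, so L(D) is finite; the longest accepting path visits 5 useful states, giving maximum string length 4.
Counting accepting paths from 3 by length: 1 of length 0, 2 of length 2, 4 of length 3, 4 of length 4. Total 11.

11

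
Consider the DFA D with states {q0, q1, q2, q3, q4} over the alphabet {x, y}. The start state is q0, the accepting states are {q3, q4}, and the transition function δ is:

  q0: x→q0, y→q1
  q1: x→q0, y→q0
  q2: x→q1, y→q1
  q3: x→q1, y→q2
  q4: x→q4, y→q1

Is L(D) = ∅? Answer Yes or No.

The states reachable from the start state are {q0, q1}.
None of the accepting states {q3, q4} is reachable, so no string is accepted and L(D) = ∅.

Yes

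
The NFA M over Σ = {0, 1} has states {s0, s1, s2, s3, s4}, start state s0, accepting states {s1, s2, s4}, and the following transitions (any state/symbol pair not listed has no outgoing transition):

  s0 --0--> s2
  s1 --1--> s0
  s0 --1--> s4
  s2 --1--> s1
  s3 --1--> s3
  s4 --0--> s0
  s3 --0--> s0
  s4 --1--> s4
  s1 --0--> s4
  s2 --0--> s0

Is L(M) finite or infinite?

infinite

State s0 is reachable from the start and can reach an accepting state, and it lies on the cycle s0 → s2 → s0.
Traversing that cycle any number of times yields accepted strings of unbounded length, so the language is infinite.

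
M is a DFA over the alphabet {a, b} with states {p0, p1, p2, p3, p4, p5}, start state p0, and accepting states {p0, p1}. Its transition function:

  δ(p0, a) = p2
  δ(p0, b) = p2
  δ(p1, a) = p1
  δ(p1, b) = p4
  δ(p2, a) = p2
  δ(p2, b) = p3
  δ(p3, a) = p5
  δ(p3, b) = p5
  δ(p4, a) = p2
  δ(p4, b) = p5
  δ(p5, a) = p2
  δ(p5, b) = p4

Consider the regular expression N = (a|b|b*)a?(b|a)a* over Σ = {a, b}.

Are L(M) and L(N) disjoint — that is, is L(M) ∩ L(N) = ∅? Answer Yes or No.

Converting the expression N to a DFA (subset construction, then merging equivalent states) gives the minimal DFA with states {n0, n1, n2, n3, n4, n5}, start state n0, accepting states {n1, n2, n3, n4} and transitions n0: a→n1, b→n2; n1: a→n3, b→n4; n2: a→n3, b→n2; n3: a→n4, b→n4; n4: a→n4, b→n5; n5: a→n5, b→n5.
Exploring the product automaton M × N from the start pair (p0, n0), following both machines on each input symbol, reaches 16 state pairs: (p0, n0), (p2, n1), (p2, n2), (p2, n3), (p3, n4), (p3, n2), (p2, n4), (p5, n4), (p5, n5), (p5, n3), (p5, n2), (p3, n5), (p4, n5), (p2, n5), (p4, n4), (p4, n2).
M accepts in {p0, p1} and N accepts in {n1, n2, n3, n4}; no reachable pair has both components accepting, so no string drives both machines to acceptance simultaneously and L(M) ∩ L(N) = ∅.
So no string is accepted by both, and the intersection is empty.

Yes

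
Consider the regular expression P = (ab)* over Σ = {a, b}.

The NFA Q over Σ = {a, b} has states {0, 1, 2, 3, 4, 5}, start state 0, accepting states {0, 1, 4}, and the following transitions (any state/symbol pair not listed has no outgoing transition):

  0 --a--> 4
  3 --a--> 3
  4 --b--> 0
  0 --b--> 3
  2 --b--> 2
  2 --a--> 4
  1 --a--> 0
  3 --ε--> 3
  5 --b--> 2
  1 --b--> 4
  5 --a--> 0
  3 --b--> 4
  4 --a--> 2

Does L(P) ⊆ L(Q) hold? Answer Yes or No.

Converting the expression P to a DFA (subset construction, then merging equivalent states) gives the minimal DFA with states {p0, p1, p2}, start state p0, accepting states {p0} and transitions p0: a→p1, b→p2; p1: a→p2, b→p0; p2: a→p2, b→p2.
Exploring the product automaton P × Q from the start pair (p0, 0), following both machines on each input symbol, reaches 6 state pairs: (p0, 0), (p1, 4), (p2, 3), (p2, 2), (p2, 4), (p2, 0).
P accepts in {p0} and Q accepts in {0, 1, 4}. The reachable pairs whose P-component is accepting are (p0, 0); in each of them the Q-component is accepting too, so the product for L(P) \ L(Q) (P-component accepting, Q-component rejecting) has no reachable accepting pair and the difference is empty.
Hence every string in L(P) is also in L(Q).

Yes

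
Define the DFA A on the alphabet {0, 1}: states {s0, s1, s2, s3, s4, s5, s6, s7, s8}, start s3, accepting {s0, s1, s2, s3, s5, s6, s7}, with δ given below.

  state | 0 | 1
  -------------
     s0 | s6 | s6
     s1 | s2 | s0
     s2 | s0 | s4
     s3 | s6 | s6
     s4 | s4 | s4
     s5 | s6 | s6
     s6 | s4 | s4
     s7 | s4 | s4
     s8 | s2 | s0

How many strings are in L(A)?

The useful subgraph on states {s3, s6} is acyclic, so L(A) is finite; the longest accepting path visits 2 useful states, giving maximum string length 1.
Counting accepting paths from s3 by length: 1 of length 0, 2 of length 1. Total 3.

3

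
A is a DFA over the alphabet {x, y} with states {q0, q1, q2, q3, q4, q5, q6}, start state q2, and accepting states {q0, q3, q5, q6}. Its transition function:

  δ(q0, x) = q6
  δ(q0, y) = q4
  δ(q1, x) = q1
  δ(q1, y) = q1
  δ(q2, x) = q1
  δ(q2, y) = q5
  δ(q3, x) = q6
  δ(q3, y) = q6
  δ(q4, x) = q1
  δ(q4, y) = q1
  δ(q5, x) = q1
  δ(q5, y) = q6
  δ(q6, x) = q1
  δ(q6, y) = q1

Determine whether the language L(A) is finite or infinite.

finite

The useful states (reachable from q2 and able to reach an accepting state) are {q2, q5, q6}.
Restricted to these states the transition graph has no cycle, so every accepting path has bounded length and L is finite.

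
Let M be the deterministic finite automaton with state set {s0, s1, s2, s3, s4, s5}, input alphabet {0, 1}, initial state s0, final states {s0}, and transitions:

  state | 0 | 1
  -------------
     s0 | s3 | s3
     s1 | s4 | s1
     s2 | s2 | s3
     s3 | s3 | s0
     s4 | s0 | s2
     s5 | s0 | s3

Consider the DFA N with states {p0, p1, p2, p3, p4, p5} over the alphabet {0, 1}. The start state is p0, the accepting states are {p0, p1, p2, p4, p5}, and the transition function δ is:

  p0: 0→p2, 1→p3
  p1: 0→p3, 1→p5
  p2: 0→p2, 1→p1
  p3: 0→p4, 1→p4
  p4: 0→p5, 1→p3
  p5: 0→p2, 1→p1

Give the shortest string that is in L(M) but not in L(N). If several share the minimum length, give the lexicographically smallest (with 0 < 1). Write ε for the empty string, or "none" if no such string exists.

101

The string 101 is accepted by M but not by N.
No shorter string lies in the difference, and 101 is the lexicographically first length-3 string in L(M) \ L(N).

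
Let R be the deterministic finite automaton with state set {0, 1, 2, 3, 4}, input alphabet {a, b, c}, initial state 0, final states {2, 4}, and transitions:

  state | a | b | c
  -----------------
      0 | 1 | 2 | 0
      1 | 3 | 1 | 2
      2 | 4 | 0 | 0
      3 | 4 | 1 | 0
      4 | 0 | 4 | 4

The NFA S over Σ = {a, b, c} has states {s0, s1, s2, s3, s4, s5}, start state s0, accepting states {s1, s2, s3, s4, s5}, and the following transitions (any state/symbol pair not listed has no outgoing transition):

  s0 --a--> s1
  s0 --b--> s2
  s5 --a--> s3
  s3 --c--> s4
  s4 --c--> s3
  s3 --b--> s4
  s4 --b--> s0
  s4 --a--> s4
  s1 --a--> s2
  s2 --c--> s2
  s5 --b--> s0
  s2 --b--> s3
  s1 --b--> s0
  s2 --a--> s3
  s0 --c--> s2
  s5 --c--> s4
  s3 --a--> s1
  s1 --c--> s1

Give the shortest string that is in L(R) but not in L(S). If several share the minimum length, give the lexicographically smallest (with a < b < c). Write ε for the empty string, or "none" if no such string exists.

The string accb is accepted by R but not by S.
No shorter string lies in the difference, and accb is the lexicographically first length-4 string in L(R) \ L(S).

accb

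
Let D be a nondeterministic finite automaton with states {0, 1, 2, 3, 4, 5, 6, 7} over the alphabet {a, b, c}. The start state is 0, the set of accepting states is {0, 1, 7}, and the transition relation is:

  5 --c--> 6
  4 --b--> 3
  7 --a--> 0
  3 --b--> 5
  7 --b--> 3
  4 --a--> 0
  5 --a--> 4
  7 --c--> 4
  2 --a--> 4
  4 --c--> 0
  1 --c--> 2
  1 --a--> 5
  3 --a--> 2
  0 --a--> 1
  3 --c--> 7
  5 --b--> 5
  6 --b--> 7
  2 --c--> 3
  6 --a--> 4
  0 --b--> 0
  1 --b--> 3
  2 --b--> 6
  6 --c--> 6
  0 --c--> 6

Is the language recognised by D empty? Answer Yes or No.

No

The empty string ε is accepted: the run 0 ends in the accepting state 0.
Since at least one string is accepted, L(D) is not empty.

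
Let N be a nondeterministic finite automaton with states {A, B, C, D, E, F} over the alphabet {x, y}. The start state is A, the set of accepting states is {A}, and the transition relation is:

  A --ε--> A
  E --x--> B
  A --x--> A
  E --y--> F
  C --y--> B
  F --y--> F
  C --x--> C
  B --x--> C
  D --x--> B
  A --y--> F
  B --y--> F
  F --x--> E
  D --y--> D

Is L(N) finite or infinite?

State A is reachable from the start and can reach an accepting state, and it lies on the cycle A → A.
Traversing that cycle any number of times yields accepted strings of unbounded length, so the language is infinite.

infinite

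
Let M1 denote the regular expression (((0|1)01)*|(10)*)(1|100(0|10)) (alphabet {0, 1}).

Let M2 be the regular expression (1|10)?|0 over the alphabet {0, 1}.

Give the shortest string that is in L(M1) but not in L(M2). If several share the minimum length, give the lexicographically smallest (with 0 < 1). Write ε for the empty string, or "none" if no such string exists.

The string 101 is accepted by M1 but not by M2.
No shorter string lies in the difference, and 101 is the lexicographically first length-3 string in L(M1) \ L(M2).

101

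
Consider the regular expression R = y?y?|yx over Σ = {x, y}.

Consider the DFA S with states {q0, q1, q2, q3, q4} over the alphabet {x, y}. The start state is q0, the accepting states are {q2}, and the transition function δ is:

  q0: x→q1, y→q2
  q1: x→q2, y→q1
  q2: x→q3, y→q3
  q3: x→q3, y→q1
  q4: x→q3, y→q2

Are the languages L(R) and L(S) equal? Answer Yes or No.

No

The empty string ε is accepted by R but rejected by S.
So L(R) ≠ L(S).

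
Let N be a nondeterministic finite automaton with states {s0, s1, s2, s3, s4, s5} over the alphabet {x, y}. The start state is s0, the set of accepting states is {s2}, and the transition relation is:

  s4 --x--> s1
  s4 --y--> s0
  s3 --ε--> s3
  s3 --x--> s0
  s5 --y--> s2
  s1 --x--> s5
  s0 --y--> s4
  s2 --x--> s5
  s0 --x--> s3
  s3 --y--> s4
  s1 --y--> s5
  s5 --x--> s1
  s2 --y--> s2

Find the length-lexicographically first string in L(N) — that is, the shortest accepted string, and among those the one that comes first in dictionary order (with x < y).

yxxy

A breadth-first search from s0 reaches an accepting state first via the path s0 → s4 → s1 → s5 → s2 on input yxxy.
No string of length < 4 is accepted (BFS exhausts all shorter strings without reaching an accepting state), and yxxy is the lexicographically least accepting string of length 4.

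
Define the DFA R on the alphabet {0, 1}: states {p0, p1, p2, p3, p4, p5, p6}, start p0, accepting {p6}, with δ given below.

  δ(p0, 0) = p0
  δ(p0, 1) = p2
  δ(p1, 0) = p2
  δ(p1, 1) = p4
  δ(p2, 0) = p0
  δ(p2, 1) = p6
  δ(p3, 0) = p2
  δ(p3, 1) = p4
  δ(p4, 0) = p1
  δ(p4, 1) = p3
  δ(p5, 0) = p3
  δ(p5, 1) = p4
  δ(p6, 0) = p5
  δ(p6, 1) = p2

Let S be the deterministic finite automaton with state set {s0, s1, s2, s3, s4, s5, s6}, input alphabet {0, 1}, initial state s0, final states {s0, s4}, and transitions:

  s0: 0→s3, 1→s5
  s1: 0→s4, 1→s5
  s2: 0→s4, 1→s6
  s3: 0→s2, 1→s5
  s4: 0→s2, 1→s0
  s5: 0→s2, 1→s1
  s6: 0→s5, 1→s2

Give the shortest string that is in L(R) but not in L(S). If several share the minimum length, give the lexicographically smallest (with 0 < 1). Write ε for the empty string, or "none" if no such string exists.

11

The string 11 is accepted by R but not by S.
No shorter string lies in the difference, and 11 is the lexicographically first length-2 string in L(R) \ L(S).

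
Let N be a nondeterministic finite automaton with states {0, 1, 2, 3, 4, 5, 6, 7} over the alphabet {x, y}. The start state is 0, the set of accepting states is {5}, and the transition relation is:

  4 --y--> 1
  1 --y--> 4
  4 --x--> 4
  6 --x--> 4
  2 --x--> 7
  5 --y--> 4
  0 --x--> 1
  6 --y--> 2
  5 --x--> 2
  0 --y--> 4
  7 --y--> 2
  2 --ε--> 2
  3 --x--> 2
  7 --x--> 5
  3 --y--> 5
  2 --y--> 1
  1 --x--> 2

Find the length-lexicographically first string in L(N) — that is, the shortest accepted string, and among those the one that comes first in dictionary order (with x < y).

A breadth-first search from 0 reaches an accepting state first via the path 0 → 1 → 2 → 7 → 5 on input xxxx.
No string of length < 4 is accepted (BFS exhausts all shorter strings without reaching an accepting state), and xxxx is the lexicographically least accepting string of length 4.

xxxx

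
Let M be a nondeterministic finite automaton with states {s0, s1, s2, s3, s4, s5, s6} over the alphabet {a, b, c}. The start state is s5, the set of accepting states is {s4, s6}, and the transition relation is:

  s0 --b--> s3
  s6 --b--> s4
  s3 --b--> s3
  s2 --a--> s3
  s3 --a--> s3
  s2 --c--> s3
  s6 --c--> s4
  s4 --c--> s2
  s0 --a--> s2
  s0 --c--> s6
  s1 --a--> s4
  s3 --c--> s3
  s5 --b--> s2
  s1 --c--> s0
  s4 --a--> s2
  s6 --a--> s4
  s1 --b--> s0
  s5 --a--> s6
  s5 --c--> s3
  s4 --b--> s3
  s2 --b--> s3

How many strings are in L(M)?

4

The useful subgraph on states {s4, s5, s6} is acyclic, so L(M) is finite; the longest accepting path visits 3 useful states, giving maximum string length 2.
Counting accepting paths from s5 by length: 1 of length 1, 3 of length 2. Total 4.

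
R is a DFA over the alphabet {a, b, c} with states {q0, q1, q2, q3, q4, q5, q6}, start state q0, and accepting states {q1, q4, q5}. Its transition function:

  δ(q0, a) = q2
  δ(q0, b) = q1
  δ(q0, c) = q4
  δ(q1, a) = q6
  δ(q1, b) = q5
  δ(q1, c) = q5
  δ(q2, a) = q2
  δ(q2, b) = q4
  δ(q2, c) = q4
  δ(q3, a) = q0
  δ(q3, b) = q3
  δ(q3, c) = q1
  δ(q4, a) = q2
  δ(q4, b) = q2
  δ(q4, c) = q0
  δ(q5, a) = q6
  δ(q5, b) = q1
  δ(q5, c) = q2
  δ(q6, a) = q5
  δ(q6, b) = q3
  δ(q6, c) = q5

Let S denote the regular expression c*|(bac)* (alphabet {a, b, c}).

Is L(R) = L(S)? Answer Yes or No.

The string b is accepted by R but rejected by S.
So L(R) ≠ L(S).

No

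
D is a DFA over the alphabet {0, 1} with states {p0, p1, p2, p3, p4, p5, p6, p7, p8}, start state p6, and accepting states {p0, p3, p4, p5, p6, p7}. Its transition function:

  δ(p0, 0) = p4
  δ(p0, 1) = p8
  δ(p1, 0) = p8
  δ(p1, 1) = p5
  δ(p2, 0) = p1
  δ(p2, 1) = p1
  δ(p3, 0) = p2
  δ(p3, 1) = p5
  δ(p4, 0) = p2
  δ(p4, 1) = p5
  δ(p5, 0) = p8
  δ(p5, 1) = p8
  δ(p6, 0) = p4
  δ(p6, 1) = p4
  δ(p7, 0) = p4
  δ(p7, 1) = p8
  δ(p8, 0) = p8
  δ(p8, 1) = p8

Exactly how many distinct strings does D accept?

9

The useful subgraph on states {p1, p2, p4, p5, p6} is acyclic, so L(D) is finite; the longest accepting path visits 5 useful states, giving maximum string length 4.
Counting accepting paths from p6 by length: 1 of length 0, 2 of length 1, 2 of length 2, 4 of length 4. Total 9.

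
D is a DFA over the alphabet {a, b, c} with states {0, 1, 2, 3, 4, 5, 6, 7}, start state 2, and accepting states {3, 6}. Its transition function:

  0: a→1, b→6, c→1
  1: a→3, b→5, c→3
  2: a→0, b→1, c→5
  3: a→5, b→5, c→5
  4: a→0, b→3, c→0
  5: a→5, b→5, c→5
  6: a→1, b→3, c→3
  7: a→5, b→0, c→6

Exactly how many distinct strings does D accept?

The useful subgraph on states {0, 1, 2, 3, 6} is acyclic, so L(D) is finite; the longest accepting path visits 5 useful states, giving maximum string length 4.
Counting accepting paths from 2 by length: 3 of length 2, 6 of length 3, 2 of length 4. Total 11.

11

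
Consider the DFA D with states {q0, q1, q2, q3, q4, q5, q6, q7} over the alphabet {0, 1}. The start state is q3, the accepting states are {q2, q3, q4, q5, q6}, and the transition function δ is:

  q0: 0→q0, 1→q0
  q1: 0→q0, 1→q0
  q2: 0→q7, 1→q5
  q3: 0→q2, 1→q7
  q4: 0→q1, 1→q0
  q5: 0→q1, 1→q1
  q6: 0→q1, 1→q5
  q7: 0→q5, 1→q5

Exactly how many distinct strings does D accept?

7

The useful subgraph on states {q2, q3, q5, q7} is acyclic, so L(D) is finite; the longest accepting path visits 4 useful states, giving maximum string length 3.
Counting accepting paths from q3 by length: 1 of length 0, 1 of length 1, 3 of length 2, 2 of length 3. Total 7.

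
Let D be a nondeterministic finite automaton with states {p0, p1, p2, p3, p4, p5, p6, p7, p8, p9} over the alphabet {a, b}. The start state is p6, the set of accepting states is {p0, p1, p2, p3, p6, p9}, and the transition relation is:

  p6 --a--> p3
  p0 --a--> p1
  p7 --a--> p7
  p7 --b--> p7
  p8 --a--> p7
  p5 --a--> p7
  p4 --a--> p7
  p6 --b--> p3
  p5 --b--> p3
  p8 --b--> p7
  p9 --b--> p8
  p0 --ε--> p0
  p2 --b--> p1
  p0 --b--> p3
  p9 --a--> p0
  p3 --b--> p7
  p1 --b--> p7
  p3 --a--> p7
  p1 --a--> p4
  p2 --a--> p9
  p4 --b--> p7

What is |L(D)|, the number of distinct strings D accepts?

The useful subgraph on states {p3, p6} is acyclic, so L(D) is finite; the longest accepting path visits 2 useful states, giving maximum string length 1.
Counting accepting paths from p6 by length: 1 of length 0, 2 of length 1. Total 3.

3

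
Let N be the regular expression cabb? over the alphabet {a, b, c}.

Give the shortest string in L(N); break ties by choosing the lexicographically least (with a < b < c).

cab

By inspection of the expression, no string of length less than 3 matches, and cab is the lexicographically first match of length 3.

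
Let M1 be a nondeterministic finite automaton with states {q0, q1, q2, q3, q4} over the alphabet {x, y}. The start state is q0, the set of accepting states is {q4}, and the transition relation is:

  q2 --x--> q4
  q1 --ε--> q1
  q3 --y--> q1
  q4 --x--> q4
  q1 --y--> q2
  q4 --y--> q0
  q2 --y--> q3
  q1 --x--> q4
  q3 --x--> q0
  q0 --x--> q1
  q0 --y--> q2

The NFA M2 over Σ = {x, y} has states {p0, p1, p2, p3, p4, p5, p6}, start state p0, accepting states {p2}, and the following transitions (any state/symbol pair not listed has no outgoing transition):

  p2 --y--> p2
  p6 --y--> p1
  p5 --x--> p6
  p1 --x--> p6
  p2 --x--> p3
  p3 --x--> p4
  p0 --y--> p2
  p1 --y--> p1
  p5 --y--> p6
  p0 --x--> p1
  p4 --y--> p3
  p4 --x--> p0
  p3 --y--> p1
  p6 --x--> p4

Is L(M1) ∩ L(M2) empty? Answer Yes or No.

Exploring the product automaton M1 × M2 from the start pair (q0, p0), following both machines on each input symbol, reaches 20 state pairs: (q0, p0), (q1, p1), (q2, p2), (q4, p6), (q2, p1), (q4, p3), (q3, p2), (q4, p4), (q0, p1), (q3, p1), (q0, p3), (q1, p2), (q4, p0), (q1, p6), (q0, p6), (q1, p4), (q4, p1), (q0, p2), (q2, p3), (q1, p3).
M1 accepts in {q4} and M2 accepts in {p2}; no reachable pair has both components accepting, so no string drives both machines to acceptance simultaneously and L(M1) ∩ L(M2) = ∅.
So no string is accepted by both, and the intersection is empty.

Yes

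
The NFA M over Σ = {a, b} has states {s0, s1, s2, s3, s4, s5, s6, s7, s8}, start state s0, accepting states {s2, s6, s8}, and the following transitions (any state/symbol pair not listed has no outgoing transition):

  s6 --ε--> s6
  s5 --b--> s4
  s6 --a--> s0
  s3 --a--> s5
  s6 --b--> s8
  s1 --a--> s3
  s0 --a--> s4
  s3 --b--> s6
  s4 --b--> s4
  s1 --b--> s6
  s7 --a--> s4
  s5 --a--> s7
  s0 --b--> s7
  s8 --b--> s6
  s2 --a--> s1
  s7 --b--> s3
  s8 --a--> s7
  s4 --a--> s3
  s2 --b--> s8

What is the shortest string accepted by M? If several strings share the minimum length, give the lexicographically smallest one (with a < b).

A breadth-first search from s0 reaches an accepting state first via the path s0 → s4 → s3 → s6 on input aab.
No string of length < 3 is accepted (BFS exhausts all shorter strings without reaching an accepting state), and aab is the lexicographically least accepting string of length 3.

aab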